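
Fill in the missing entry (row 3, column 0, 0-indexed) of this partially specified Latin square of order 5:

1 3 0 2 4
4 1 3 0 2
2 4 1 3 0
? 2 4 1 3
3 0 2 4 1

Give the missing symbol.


Row 3 contains symbols [1, 2, 3, 4] — missing [0].
Column 0 contains symbols [1, 2, 3, 4] — missing [0].
The missing symbol must appear in both missing sets; intersection = [0].
Therefore the hidden value is 0.

Missing value = 0.


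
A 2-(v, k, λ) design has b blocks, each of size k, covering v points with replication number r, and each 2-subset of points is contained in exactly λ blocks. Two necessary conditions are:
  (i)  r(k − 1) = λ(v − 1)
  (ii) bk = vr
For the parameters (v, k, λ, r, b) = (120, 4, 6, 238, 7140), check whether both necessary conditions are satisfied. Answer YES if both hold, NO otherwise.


Condition (i): r(k − 1) = 238·3 = 714; λ(v − 1) = 6·119 = 714. Match? YES.
Condition (ii): bk = 7140·4 = 28560; vr = 120·238 = 28560. Match? YES.
Both conditions hold? YES.

YES


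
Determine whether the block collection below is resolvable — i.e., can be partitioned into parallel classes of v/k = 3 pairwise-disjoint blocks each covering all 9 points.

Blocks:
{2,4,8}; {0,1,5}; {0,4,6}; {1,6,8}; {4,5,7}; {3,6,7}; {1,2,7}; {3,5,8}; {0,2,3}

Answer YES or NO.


v = 9, block size k = 3, number of blocks = 9.
For resolvability, blocks must partition into parallel classes of size v/k = 3.
Total blocks must therefore be a multiple of 3: 9 = 3·3 + 0 ⇒ divisible ✓.
Greedy packing gives 3 candidate class(es). Each should be a full parallel class (size 3, covers all 9 points).
  Class 1 (3 blocks): {2,4,8}; {0,1,5}; {3,6,7}. Points covered: [0, 1, 2, 3, 4, 5, 6, 7, 8].
  Class 2 (3 blocks): {0,4,6}; {1,2,7}; {3,5,8}. Points covered: [0, 1, 2, 3, 4, 5, 6, 7, 8].
  Class 3 (3 blocks): {1,6,8}; {4,5,7}; {0,2,3}. Points covered: [0, 1, 2, 3, 4, 5, 6, 7, 8].
All classes full (size 3)? YES. All classes cover every point? YES.
Resolvable? YES.

YES


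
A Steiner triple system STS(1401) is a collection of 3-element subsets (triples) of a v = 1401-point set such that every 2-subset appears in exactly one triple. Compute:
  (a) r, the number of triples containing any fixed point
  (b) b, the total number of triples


An STS(v) is a 2-(v, 3, 1) BIBD: block size k = 3, λ = 1.
Replication: r(k − 1) = λ(v − 1) ⇒ r·2 = 1401 − 1 = 1400 ⇒ r = 700.
Block count: bk = vr ⇒ b·3 = 1401·700 = 980700 ⇒ b = 326900.

r = 700, b = 326900.


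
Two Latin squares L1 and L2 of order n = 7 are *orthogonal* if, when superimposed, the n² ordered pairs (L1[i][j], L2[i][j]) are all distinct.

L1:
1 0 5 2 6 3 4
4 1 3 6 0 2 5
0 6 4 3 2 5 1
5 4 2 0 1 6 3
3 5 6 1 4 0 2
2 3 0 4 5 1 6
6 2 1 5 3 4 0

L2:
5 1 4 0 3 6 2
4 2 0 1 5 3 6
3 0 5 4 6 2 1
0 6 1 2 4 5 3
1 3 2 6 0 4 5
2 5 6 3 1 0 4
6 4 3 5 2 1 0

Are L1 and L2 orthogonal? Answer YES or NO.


Form the n² = 49 superimposed pairs (L1[i][j], L2[i][j]), row by row (rows and columns indexed from 0):
row 0: (1,5) (0,1) (5,4) (2,0) (6,3) (3,6) (4,2)
row 1: (4,4) (1,2) (3,0) (6,1) (0,5) (2,3) (5,6)
row 2: (0,3) (6,0) (4,5) (3,4) (2,6) (5,2) (1,1)
row 3: (5,0) (4,6) (2,1) (0,2) (1,4) (6,5) (3,3)
row 4: (3,1) (5,3) (6,2) (1,6) (4,0) (0,4) (2,5)
row 5: (2,2) (3,5) (0,6) (4,3) (5,1) (1,0) (6,4)
row 6: (6,6) (2,4) (1,3) (5,5) (3,2) (4,1) (0,0)
Orthogonality requires all 49 pairs distinct.
Check by first coordinate: for each symbol s of L1, list the L2 entries in the n cells where L1 = s; they must all differ.
  L1 = 0: L2 entries (in reading order) 1, 5, 3, 2, 4, 6, 0 — all 7 distinct ✓
  L1 = 1: L2 entries (in reading order) 5, 2, 1, 4, 6, 0, 3 — all 7 distinct ✓
  L1 = 2: L2 entries (in reading order) 0, 3, 6, 1, 5, 2, 4 — all 7 distinct ✓
  L1 = 3: L2 entries (in reading order) 6, 0, 4, 3, 1, 5, 2 — all 7 distinct ✓
  L1 = 4: L2 entries (in reading order) 2, 4, 5, 6, 0, 3, 1 — all 7 distinct ✓
  L1 = 5: L2 entries (in reading order) 4, 6, 2, 0, 3, 1, 5 — all 7 distinct ✓
  L1 = 6: L2 entries (in reading order) 3, 1, 0, 5, 2, 4, 6 — all 7 distinct ✓
Every symbol of L1 meets every symbol of L2 exactly once, so all 49 pairs are distinct (49 of 49).
Conclusion: YES.

YES


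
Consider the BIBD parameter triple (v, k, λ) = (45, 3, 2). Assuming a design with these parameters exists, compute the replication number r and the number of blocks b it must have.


Any 2-(v, k, λ) BIBD satisfies two necessary conditions:
  (i)  Each point sits in r blocks, and counting incidences through any fixed point gives r(k − 1) = λ(v − 1), so r = λ(v − 1)/(k − 1).
  (ii) Total incidences bk = vr, so b = vr/k.
Step 1: r = λ(v − 1)/(k − 1) = 2·(45 − 1)/(3 − 1) = 2·44/2 = 88/2 = 44.
Step 2: b = vr/k = 45·44/3 = 1980/3 = 660.
Check integrality: r = 44 ∈ Z ✓, b = 660 ∈ Z ✓.
(These identities are necessary conditions: they determine r and b for any design with these parameters, but do not by themselves prove that one exists.)

r = 44, b = 660.


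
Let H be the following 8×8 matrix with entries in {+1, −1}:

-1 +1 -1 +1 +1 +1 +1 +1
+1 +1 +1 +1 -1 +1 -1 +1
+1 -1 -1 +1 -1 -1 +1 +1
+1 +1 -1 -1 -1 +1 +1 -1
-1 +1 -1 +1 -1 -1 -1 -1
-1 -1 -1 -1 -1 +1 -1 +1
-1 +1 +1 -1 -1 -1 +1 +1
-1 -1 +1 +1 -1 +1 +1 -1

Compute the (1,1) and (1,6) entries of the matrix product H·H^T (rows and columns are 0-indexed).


Row 1 of H: [1, 1, 1, 1, -1, 1, -1, 1].
Row 6 of H: [-1, 1, 1, -1, -1, -1, 1, 1].
(H·H^T)[1][1] = Σ_j H[1][j]·H[1][j] = (1)² + (1)² + (1)² + (1)² + (-1)² + (1)² + (-1)² + (1)² = 1 + 1 + 1 + 1 + 1 + 1 + 1 + 1 = 8.
(H·H^T)[1][6] = Σ_j H[1][j]·H[6][j] = (1)·(-1) + (1)·(1) + (1)·(1) + (1)·(-1) + (-1)·(-1) + (1)·(-1) + (-1)·(1) + (1)·(1) = -1 + 1 + 1 + -1 + 1 + -1 + -1 + 1 = 0.
So rows 1 and 6 are orthogonal; the diagonal entry equals n = 8.

(1,1) entry = 8; (1,6) entry = 0.


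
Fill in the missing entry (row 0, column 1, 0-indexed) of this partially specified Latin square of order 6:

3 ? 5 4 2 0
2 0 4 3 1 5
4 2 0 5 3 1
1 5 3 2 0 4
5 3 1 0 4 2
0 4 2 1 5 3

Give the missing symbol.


Row 0 contains symbols [0, 2, 3, 4, 5] — missing [1].
Column 1 contains symbols [0, 2, 3, 4, 5] — missing [1].
The missing symbol must appear in both missing sets; intersection = [1].
Therefore the hidden value is 1.

Missing value = 1.


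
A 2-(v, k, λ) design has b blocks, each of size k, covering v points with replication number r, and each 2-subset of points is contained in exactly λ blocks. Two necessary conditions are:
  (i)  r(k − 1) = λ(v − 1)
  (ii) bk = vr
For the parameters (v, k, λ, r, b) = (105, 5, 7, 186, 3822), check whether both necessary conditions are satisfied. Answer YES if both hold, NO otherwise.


Condition (i): r(k − 1) = 186·4 = 744; λ(v − 1) = 7·104 = 728. Match? NO.
Condition (ii): bk = 3822·5 = 19110; vr = 105·186 = 19530. Match? NO.
Both conditions hold? NO.

NO


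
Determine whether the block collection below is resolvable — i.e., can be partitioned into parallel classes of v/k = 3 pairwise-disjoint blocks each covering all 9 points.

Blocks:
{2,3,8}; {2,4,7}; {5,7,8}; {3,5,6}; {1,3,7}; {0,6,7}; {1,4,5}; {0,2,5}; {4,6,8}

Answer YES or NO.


v = 9, block size k = 3, number of blocks = 9.
For resolvability, blocks must partition into parallel classes of size v/k = 3.
Total blocks must therefore be a multiple of 3: 9 = 3·3 + 0 ⇒ divisible ✓.
Consider block {2,4,7}. The only other block(s) in the collection disjoint from it are {3,5,6} — just 1 block(s). Any parallel class containing {2,4,7} would need 2 other blocks each disjoint from it, so no parallel class of size 3 can contain {2,4,7}.
Since every block must belong to some parallel class in a resolution, the collection cannot be partitioned into parallel classes.
Resolvable? NO.

NO


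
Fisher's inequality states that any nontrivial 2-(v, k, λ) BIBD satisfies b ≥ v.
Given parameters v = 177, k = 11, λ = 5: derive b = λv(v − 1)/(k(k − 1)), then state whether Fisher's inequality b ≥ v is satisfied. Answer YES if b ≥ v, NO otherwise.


r = λ(v − 1)/(k − 1) = 5·176/10 = 88.
b = vr/k = 177·88/11 = 1416.
Fisher's inequality: b ≥ v ⇔ 1416 ≥ 177? YES.

YES


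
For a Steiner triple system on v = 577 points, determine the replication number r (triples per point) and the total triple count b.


An STS(v) is a 2-(v, 3, 1) BIBD: block size k = 3, λ = 1.
Replication: r(k − 1) = λ(v − 1) ⇒ r·2 = 577 − 1 = 576 ⇒ r = 288.
Block count: bk = vr ⇒ b·3 = 577·288 = 166176 ⇒ b = 55392.
(Check via b = v(v − 1)/6 = 577·576/6 = 332352/6 = 55392.)

r = 288, b = 55392.


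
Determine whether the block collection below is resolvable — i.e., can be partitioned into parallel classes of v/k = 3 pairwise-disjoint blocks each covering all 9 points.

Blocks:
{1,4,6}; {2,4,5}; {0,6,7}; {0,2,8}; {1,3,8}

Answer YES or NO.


v = 9, block size k = 3, number of blocks = 5.
For resolvability, blocks must partition into parallel classes of size v/k = 3.
Total blocks must therefore be a multiple of 3: 5 = 3·1 + 2 ⇒ not divisible ✗.
Resolvable? NO.

NO


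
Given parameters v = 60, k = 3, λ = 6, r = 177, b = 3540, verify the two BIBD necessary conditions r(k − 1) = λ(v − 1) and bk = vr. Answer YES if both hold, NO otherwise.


Condition (i): r(k − 1) = 177·2 = 354; λ(v − 1) = 6·59 = 354. Match? YES.
Condition (ii): bk = 3540·3 = 10620; vr = 60·177 = 10620. Match? YES.
Both conditions hold? YES.

YES


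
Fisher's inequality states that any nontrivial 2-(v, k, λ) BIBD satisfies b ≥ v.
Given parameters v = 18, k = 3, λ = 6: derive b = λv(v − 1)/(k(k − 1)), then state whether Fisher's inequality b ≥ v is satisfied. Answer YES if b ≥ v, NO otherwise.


r = λ(v − 1)/(k − 1) = 6·17/2 = 51.
b = vr/k = 18·51/3 = 306.
Fisher's inequality: b ≥ v ⇔ 306 ≥ 18? YES.

YES


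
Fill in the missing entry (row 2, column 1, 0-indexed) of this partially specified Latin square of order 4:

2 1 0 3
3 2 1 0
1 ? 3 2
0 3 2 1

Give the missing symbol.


Row 2 contains symbols [1, 2, 3] — missing [0].
Column 1 contains symbols [1, 2, 3] — missing [0].
The missing symbol must appear in both missing sets; intersection = [0].
Therefore the hidden value is 0.

Missing value = 0.


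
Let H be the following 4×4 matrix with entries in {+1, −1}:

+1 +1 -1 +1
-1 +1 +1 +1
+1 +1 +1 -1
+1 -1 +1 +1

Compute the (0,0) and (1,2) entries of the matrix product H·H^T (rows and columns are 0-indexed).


Row 0 of H: [1, 1, -1, 1].
Row 1 of H: [-1, 1, 1, 1].
Row 2 of H: [1, 1, 1, -1].
(H·H^T)[0][0] = Σ_j H[0][j]·H[0][j] = (1)² + (1)² + (-1)² + (1)² = 1 + 1 + 1 + 1 = 4.
(H·H^T)[1][2] = Σ_j H[1][j]·H[2][j] = (-1)·(1) + (1)·(1) + (1)·(1) + (1)·(-1) = -1 + 1 + 1 + -1 = 0.
So rows 1 and 2 are orthogonal; the diagonal entry equals n = 4.

(0,0) entry = 4; (1,2) entry = 0.


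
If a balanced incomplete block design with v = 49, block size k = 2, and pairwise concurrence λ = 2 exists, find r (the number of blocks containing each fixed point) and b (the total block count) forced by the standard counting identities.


Any 2-(v, k, λ) BIBD satisfies two necessary conditions:
  (i)  Each point sits in r blocks, and counting incidences through any fixed point gives r(k − 1) = λ(v − 1), so r = λ(v − 1)/(k − 1).
  (ii) Total incidences bk = vr, so b = vr/k.
Step 1: r = λ(v − 1)/(k − 1) = 2·(49 − 1)/(2 − 1) = 2·48/1 = 96/1 = 96.
Step 2: b = vr/k = 49·96/2 = 4704/2 = 2352.
Check integrality: r = 96 ∈ Z ✓, b = 2352 ∈ Z ✓.
(These identities are necessary conditions: they determine r and b for any design with these parameters, but do not by themselves prove that one exists.)

r = 96, b = 2352.


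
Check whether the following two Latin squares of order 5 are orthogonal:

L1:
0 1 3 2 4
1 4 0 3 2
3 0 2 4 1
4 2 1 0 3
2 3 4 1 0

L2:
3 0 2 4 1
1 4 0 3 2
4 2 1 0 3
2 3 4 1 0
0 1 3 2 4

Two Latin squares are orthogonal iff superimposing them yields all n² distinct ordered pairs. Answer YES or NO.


Form the n² = 25 superimposed pairs (L1[i][j], L2[i][j]), row by row (rows and columns indexed from 0):
row 0: (0,3) (1,0) (3,2) (2,4) (4,1)
row 1: (1,1) (4,4) (0,0) (3,3) (2,2)
row 2: (3,4) (0,2) (2,1) (4,0) (1,3)
row 3: (4,2) (2,3) (1,4) (0,1) (3,0)
row 4: (2,0) (3,1) (4,3) (1,2) (0,4)
Orthogonality requires all 25 pairs distinct.
Check by first coordinate: for each symbol s of L1, list the L2 entries in the n cells where L1 = s; they must all differ.
  L1 = 0: L2 entries (in reading order) 3, 0, 2, 1, 4 — all 5 distinct ✓
  L1 = 1: L2 entries (in reading order) 0, 1, 3, 4, 2 — all 5 distinct ✓
  L1 = 2: L2 entries (in reading order) 4, 2, 1, 3, 0 — all 5 distinct ✓
  L1 = 3: L2 entries (in reading order) 2, 3, 4, 0, 1 — all 5 distinct ✓
  L1 = 4: L2 entries (in reading order) 1, 4, 0, 2, 3 — all 5 distinct ✓
Every symbol of L1 meets every symbol of L2 exactly once, so all 25 pairs are distinct (25 of 25).
Conclusion: YES.

YES


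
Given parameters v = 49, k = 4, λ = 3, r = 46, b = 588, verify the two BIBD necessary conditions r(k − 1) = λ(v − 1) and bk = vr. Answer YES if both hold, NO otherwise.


Condition (i): r(k − 1) = 46·3 = 138; λ(v − 1) = 3·48 = 144. Match? NO.
Condition (ii): bk = 588·4 = 2352; vr = 49·46 = 2254. Match? NO.
Both conditions hold? NO.

NO


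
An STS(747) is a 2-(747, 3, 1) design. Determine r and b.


An STS(v) is a 2-(v, 3, 1) BIBD: block size k = 3, λ = 1.
Replication: r(k − 1) = λ(v − 1) ⇒ r·2 = 747 − 1 = 746 ⇒ r = 373.
Block count: bk = vr ⇒ b·3 = 747·373 = 278631 ⇒ b = 92877.
(Check via b = v(v − 1)/6 = 747·746/6 = 557262/6 = 92877.)

r = 373, b = 92877.


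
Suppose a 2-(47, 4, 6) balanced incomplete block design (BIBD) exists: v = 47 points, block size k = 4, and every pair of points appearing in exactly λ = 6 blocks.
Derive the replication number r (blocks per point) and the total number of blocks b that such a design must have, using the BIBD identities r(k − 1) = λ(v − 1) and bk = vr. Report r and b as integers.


Any 2-(v, k, λ) BIBD satisfies two necessary conditions:
  (i)  Each point sits in r blocks, and counting incidences through any fixed point gives r(k − 1) = λ(v − 1), so r = λ(v − 1)/(k − 1).
  (ii) Total incidences bk = vr, so b = vr/k.
Step 1: r = λ(v − 1)/(k − 1) = 6·(47 − 1)/(4 − 1) = 6·46/3 = 276/3 = 92.
Step 2: b = vr/k = 47·92/4 = 4324/4 = 1081.
Check integrality: r = 92 ∈ Z ✓, b = 1081 ∈ Z ✓.
(These identities are necessary conditions: they determine r and b for any design with these parameters, but do not by themselves prove that one exists.)

r = 92, b = 1081.


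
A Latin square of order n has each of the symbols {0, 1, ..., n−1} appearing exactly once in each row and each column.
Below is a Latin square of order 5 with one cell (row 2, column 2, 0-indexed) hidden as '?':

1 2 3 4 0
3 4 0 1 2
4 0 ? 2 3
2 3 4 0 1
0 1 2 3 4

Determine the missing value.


Row 2 contains symbols [0, 2, 3, 4] — missing [1].
Column 2 contains symbols [0, 2, 3, 4] — missing [1].
The missing symbol must appear in both missing sets; intersection = [1].
Therefore the hidden value is 1.

Missing value = 1.


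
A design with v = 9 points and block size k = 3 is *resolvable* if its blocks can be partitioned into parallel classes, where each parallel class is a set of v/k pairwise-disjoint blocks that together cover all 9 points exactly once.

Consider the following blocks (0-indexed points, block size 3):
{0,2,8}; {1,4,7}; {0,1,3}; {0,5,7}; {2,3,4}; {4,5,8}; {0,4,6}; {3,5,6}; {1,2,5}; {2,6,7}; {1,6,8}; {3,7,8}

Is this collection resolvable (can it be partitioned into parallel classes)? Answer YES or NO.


v = 9, block size k = 3, number of blocks = 12.
For resolvability, blocks must partition into parallel classes of size v/k = 3.
Total blocks must therefore be a multiple of 3: 12 = 3·4 + 0 ⇒ divisible ✓.
Greedy packing gives 4 candidate class(es). Each should be a full parallel class (size 3, covers all 9 points).
  Class 1 (3 blocks): {0,2,8}; {1,4,7}; {3,5,6}. Points covered: [0, 1, 2, 3, 4, 5, 6, 7, 8].
  Class 2 (3 blocks): {0,1,3}; {4,5,8}; {2,6,7}. Points covered: [0, 1, 2, 3, 4, 5, 6, 7, 8].
  Class 3 (3 blocks): {0,5,7}; {2,3,4}; {1,6,8}. Points covered: [0, 1, 2, 3, 4, 5, 6, 7, 8].
  Class 4 (3 blocks): {0,4,6}; {1,2,5}; {3,7,8}. Points covered: [0, 1, 2, 3, 4, 5, 6, 7, 8].
All classes full (size 3)? YES. All classes cover every point? YES.
Resolvable? YES.

YES


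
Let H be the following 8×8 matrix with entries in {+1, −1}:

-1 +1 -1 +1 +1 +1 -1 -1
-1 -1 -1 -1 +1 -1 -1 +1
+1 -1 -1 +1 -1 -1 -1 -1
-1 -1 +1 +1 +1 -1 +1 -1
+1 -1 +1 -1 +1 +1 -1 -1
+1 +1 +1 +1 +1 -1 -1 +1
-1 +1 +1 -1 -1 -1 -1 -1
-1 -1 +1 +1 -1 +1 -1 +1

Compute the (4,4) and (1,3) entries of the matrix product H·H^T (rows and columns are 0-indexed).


Row 1 of H: [-1, -1, -1, -1, 1, -1, -1, 1].
Row 3 of H: [-1, -1, 1, 1, 1, -1, 1, -1].
Row 4 of H: [1, -1, 1, -1, 1, 1, -1, -1].
(H·H^T)[4][4] = Σ_j H[4][j]·H[4][j] = (1)² + (-1)² + (1)² + (-1)² + (1)² + (1)² + (-1)² + (-1)² = 1 + 1 + 1 + 1 + 1 + 1 + 1 + 1 = 8.
(H·H^T)[1][3] = Σ_j H[1][j]·H[3][j] = (-1)·(-1) + (-1)·(-1) + (-1)·(1) + (-1)·(1) + (1)·(1) + (-1)·(-1) + (-1)·(1) + (1)·(-1) = 1 + 1 + -1 + -1 + 1 + 1 + -1 + -1 = 0.
So rows 1 and 3 are orthogonal; the diagonal entry equals n = 8.

(4,4) entry = 8; (1,3) entry = 0.


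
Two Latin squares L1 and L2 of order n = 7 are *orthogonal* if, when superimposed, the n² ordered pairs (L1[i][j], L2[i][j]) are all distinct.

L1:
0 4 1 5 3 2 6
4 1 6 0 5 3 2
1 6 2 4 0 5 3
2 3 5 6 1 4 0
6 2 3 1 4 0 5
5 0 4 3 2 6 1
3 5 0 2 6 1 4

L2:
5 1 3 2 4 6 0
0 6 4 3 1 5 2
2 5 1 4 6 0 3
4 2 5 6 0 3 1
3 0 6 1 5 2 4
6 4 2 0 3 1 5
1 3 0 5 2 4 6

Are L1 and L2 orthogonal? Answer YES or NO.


Form the n² = 49 superimposed pairs (L1[i][j], L2[i][j]), row by row (rows and columns indexed from 0):
row 0: (0,5) (4,1) (1,3) (5,2) (3,4) (2,6) (6,0)
row 1: (4,0) (1,6) (6,4) (0,3) (5,1) (3,5) (2,2)
row 2: (1,2) (6,5) (2,1) (4,4) (0,6) (5,0) (3,3)
row 3: (2,4) (3,2) (5,5) (6,6) (1,0) (4,3) (0,1)
row 4: (6,3) (2,0) (3,6) (1,1) (4,5) (0,2) (5,4)
row 5: (5,6) (0,4) (4,2) (3,0) (2,3) (6,1) (1,5)
row 6: (3,1) (5,3) (0,0) (2,5) (6,2) (1,4) (4,6)
Orthogonality requires all 49 pairs distinct.
Check by first coordinate: for each symbol s of L1, list the L2 entries in the n cells where L1 = s; they must all differ.
  L1 = 0: L2 entries (in reading order) 5, 3, 6, 1, 2, 4, 0 — all 7 distinct ✓
  L1 = 1: L2 entries (in reading order) 3, 6, 2, 0, 1, 5, 4 — all 7 distinct ✓
  L1 = 2: L2 entries (in reading order) 6, 2, 1, 4, 0, 3, 5 — all 7 distinct ✓
  L1 = 3: L2 entries (in reading order) 4, 5, 3, 2, 6, 0, 1 — all 7 distinct ✓
  L1 = 4: L2 entries (in reading order) 1, 0, 4, 3, 5, 2, 6 — all 7 distinct ✓
  L1 = 5: L2 entries (in reading order) 2, 1, 0, 5, 4, 6, 3 — all 7 distinct ✓
  L1 = 6: L2 entries (in reading order) 0, 4, 5, 6, 3, 1, 2 — all 7 distinct ✓
Every symbol of L1 meets every symbol of L2 exactly once, so all 49 pairs are distinct (49 of 49).
Conclusion: YES.

YES


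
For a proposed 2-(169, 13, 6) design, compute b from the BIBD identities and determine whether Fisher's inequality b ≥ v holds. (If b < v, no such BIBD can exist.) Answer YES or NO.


b = λv(v − 1)/(k(k − 1)) = 6·169·168/(13·12) = 170352/156 = 1092.
Compare with v = 169: b ≥ v, so Fisher's inequality holds.

YES


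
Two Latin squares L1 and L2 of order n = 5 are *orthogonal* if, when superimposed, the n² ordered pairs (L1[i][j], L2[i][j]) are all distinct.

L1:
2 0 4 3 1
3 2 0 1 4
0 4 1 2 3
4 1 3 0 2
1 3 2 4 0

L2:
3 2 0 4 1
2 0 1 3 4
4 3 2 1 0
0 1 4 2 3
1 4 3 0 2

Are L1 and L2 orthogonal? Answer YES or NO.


Form the n² = 25 superimposed pairs (L1[i][j], L2[i][j]), row by row (rows and columns indexed from 0):
row 0: (2,3) (0,2) (4,0) (3,4) (1,1)
row 1: (3,2) (2,0) (0,1) (1,3) (4,4)
row 2: (0,4) (4,3) (1,2) (2,1) (3,0)
row 3: (4,0) (1,1) (3,4) (0,2) (2,3)
row 4: (1,1) (3,4) (2,3) (4,0) (0,2)
Orthogonality requires all 25 pairs distinct.
But the pair (4,0) repeats: cell (0,2) has L1 = 4, L2 = 0, and cell (3,0) has L1 = 4, L2 = 0.
A repeated pair means some other pair never occurs (only 15 distinct pairs out of 25), so the squares are not orthogonal.
Conclusion: NO.

NO


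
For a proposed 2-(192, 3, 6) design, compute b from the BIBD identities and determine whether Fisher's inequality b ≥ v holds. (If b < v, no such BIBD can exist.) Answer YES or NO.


b = λv(v − 1)/(k(k − 1)) = 6·192·191/(3·2) = 220032/6 = 36672.
Compare with v = 192: b ≥ v, so Fisher's inequality holds.

YES


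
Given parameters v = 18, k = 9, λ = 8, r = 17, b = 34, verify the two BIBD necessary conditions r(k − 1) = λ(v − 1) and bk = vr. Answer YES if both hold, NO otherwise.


Condition (i): r(k − 1) = 17·8 = 136; λ(v − 1) = 8·17 = 136. Match? YES.
Condition (ii): bk = 34·9 = 306; vr = 18·17 = 306. Match? YES.
Both conditions hold? YES.

YES


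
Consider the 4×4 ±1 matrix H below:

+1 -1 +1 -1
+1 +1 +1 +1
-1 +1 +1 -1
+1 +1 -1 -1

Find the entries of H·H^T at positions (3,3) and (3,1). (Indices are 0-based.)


Row 1 of H: [1, 1, 1, 1].
Row 3 of H: [1, 1, -1, -1].
(H·H^T)[3][3] = Σ_j H[3][j]·H[3][j] = (1)² + (1)² + (-1)² + (-1)² = 1 + 1 + 1 + 1 = 4.
(H·H^T)[3][1] = Σ_j H[3][j]·H[1][j] = (1)·(1) + (1)·(1) + (-1)·(1) + (-1)·(1) = 1 + 1 + -1 + -1 = 0.
So rows 3 and 1 are orthogonal; the diagonal entry equals n = 4.

(3,3) entry = 4; (3,1) entry = 0.


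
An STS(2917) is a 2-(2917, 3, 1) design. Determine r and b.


An STS(v) is a 2-(v, 3, 1) BIBD: block size k = 3, λ = 1.
Replication: r(k − 1) = λ(v − 1) ⇒ r·2 = 2917 − 1 = 2916 ⇒ r = 1458.
Block count: bk = vr ⇒ b·3 = 2917·1458 = 4252986 ⇒ b = 1417662.
(Check via b = v(v − 1)/6 = 2917·2916/6 = 8505972/6 = 1417662.)

r = 1458, b = 1417662.


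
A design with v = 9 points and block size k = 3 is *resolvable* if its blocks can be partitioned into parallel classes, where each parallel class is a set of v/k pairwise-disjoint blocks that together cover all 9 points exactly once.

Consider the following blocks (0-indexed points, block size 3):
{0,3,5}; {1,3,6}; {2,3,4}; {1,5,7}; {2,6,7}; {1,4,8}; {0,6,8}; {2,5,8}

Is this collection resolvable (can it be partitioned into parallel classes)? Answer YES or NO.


v = 9, block size k = 3, number of blocks = 8.
For resolvability, blocks must partition into parallel classes of size v/k = 3.
Total blocks must therefore be a multiple of 3: 8 = 3·2 + 2 ⇒ not divisible ✗.
Resolvable? NO.

NO


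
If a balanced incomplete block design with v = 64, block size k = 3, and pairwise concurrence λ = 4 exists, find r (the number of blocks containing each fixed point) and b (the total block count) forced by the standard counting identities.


Any 2-(v, k, λ) BIBD satisfies two necessary conditions:
  (i)  Each point sits in r blocks, and counting incidences through any fixed point gives r(k − 1) = λ(v − 1), so r = λ(v − 1)/(k − 1).
  (ii) Total incidences bk = vr, so b = vr/k.
Step 1: r = λ(v − 1)/(k − 1) = 4·(64 − 1)/(3 − 1) = 4·63/2 = 252/2 = 126.
Step 2: b = vr/k = 64·126/3 = 8064/3 = 2688.
Check integrality: r = 126 ∈ Z ✓, b = 2688 ∈ Z ✓.
(These identities are necessary conditions: they determine r and b for any design with these parameters, but do not by themselves prove that one exists.)

r = 126, b = 2688.


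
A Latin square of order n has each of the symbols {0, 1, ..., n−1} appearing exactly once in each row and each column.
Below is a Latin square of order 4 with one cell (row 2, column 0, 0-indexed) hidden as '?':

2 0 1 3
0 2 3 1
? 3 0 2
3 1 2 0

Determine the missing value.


Row 2 contains symbols [0, 2, 3] — missing [1].
Column 0 contains symbols [0, 2, 3] — missing [1].
The missing symbol must appear in both missing sets; intersection = [1].
Therefore the hidden value is 1.

Missing value = 1.


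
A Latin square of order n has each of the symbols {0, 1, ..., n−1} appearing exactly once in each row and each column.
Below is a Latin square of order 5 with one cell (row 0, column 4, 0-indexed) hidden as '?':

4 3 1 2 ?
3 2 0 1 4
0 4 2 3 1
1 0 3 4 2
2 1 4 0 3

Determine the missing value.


Row 0 contains symbols [1, 2, 3, 4] — missing [0].
Column 4 contains symbols [1, 2, 3, 4] — missing [0].
The missing symbol must appear in both missing sets; intersection = [0].
Therefore the hidden value is 0.

Missing value = 0.


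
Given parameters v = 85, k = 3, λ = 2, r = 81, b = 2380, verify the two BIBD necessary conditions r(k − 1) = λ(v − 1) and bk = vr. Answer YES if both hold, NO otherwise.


Condition (i): r(k − 1) = 81·2 = 162; λ(v − 1) = 2·84 = 168. Match? NO.
Condition (ii): bk = 2380·3 = 7140; vr = 85·81 = 6885. Match? NO.
Both conditions hold? NO.

NO


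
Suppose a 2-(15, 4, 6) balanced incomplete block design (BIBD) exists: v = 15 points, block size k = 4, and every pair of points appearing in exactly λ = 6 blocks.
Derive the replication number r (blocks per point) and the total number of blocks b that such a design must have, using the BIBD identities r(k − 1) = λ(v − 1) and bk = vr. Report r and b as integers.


Any 2-(v, k, λ) BIBD satisfies two necessary conditions:
  (i)  Each point sits in r blocks, and counting incidences through any fixed point gives r(k − 1) = λ(v − 1), so r = λ(v − 1)/(k − 1).
  (ii) Total incidences bk = vr, so b = vr/k.
Step 1: r = λ(v − 1)/(k − 1) = 6·(15 − 1)/(4 − 1) = 6·14/3 = 84/3 = 28.
Step 2: b = vr/k = 15·28/4 = 420/4 = 105.
Check integrality: r = 28 ∈ Z ✓, b = 105 ∈ Z ✓.
(These identities are necessary conditions: they determine r and b for any design with these parameters, but do not by themselves prove that one exists.)

r = 28, b = 105.


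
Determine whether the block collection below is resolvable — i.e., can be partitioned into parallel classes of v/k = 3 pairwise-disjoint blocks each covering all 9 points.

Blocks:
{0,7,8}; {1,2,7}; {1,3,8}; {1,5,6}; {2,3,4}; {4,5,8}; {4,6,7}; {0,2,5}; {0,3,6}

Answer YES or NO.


v = 9, block size k = 3, number of blocks = 9.
For resolvability, blocks must partition into parallel classes of size v/k = 3.
Total blocks must therefore be a multiple of 3: 9 = 3·3 + 0 ⇒ divisible ✓.
Greedy packing gives 3 candidate class(es). Each should be a full parallel class (size 3, covers all 9 points).
  Class 1 (3 blocks): {0,7,8}; {1,5,6}; {2,3,4}. Points covered: [0, 1, 2, 3, 4, 5, 6, 7, 8].
  Class 2 (3 blocks): {1,2,7}; {4,5,8}; {0,3,6}. Points covered: [0, 1, 2, 3, 4, 5, 6, 7, 8].
  Class 3 (3 blocks): {1,3,8}; {4,6,7}; {0,2,5}. Points covered: [0, 1, 2, 3, 4, 5, 6, 7, 8].
All classes full (size 3)? YES. All classes cover every point? YES.
Resolvable? YES.

YES


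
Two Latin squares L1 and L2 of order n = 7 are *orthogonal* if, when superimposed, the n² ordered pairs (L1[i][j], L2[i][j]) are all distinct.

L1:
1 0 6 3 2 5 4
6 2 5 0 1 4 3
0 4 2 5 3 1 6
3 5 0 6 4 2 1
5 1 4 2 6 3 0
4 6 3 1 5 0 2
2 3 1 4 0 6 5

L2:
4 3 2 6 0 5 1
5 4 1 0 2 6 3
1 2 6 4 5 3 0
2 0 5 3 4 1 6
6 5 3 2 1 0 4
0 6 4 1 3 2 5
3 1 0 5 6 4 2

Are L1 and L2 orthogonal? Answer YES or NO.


Form the n² = 49 superimposed pairs (L1[i][j], L2[i][j]), row by row (rows and columns indexed from 0):
row 0: (1,4) (0,3) (6,2) (3,6) (2,0) (5,5) (4,1)
row 1: (6,5) (2,4) (5,1) (0,0) (1,2) (4,6) (3,3)
row 2: (0,1) (4,2) (2,6) (5,4) (3,5) (1,3) (6,0)
row 3: (3,2) (5,0) (0,5) (6,3) (4,4) (2,1) (1,6)
row 4: (5,6) (1,5) (4,3) (2,2) (6,1) (3,0) (0,4)
row 5: (4,0) (6,6) (3,4) (1,1) (5,3) (0,2) (2,5)
row 6: (2,3) (3,1) (1,0) (4,5) (0,6) (6,4) (5,2)
Orthogonality requires all 49 pairs distinct.
Check by first coordinate: for each symbol s of L1, list the L2 entries in the n cells where L1 = s; they must all differ.
  L1 = 0: L2 entries (in reading order) 3, 0, 1, 5, 4, 2, 6 — all 7 distinct ✓
  L1 = 1: L2 entries (in reading order) 4, 2, 3, 6, 5, 1, 0 — all 7 distinct ✓
  L1 = 2: L2 entries (in reading order) 0, 4, 6, 1, 2, 5, 3 — all 7 distinct ✓
  L1 = 3: L2 entries (in reading order) 6, 3, 5, 2, 0, 4, 1 — all 7 distinct ✓
  L1 = 4: L2 entries (in reading order) 1, 6, 2, 4, 3, 0, 5 — all 7 distinct ✓
  L1 = 5: L2 entries (in reading order) 5, 1, 4, 0, 6, 3, 2 — all 7 distinct ✓
  L1 = 6: L2 entries (in reading order) 2, 5, 0, 3, 1, 6, 4 — all 7 distinct ✓
Every symbol of L1 meets every symbol of L2 exactly once, so all 49 pairs are distinct (49 of 49).
Conclusion: YES.

YES


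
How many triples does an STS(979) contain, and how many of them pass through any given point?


An STS(v) is a 2-(v, 3, 1) BIBD: block size k = 3, λ = 1.
Replication: r(k − 1) = λ(v − 1) ⇒ r·2 = 979 − 1 = 978 ⇒ r = 489.
Block count: bk = vr ⇒ b·3 = 979·489 = 478731 ⇒ b = 159577.
(Check via b = v(v − 1)/6 = 979·978/6 = 957462/6 = 159577.)

r = 489, b = 159577.


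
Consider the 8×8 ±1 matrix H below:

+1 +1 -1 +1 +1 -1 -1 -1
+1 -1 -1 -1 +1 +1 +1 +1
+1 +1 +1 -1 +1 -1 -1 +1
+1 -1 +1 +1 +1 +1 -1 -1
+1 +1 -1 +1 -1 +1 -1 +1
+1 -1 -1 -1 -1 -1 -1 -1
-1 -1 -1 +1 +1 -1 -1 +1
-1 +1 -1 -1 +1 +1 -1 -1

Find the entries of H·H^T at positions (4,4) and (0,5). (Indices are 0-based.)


Row 0 of H: [1, 1, -1, 1, 1, -1, -1, -1].
Row 4 of H: [1, 1, -1, 1, -1, 1, -1, 1].
Row 5 of H: [1, -1, -1, -1, -1, -1, -1, -1].
(H·H^T)[4][4] = Σ_j H[4][j]·H[4][j] = (1)² + (1)² + (-1)² + (1)² + (-1)² + (1)² + (-1)² + (1)² = 1 + 1 + 1 + 1 + 1 + 1 + 1 + 1 = 8.
(H·H^T)[0][5] = Σ_j H[0][j]·H[5][j] = (1)·(1) + (1)·(-1) + (-1)·(-1) + (1)·(-1) + (1)·(-1) + (-1)·(-1) + (-1)·(-1) + (-1)·(-1) = 1 + -1 + 1 + -1 + -1 + 1 + 1 + 1 = 2.
Rows 0 and 5 are not orthogonal (dot product = 2 ≠ 0), so H is not a Hadamard matrix.

(4,4) entry = 8; (0,5) entry = 2.


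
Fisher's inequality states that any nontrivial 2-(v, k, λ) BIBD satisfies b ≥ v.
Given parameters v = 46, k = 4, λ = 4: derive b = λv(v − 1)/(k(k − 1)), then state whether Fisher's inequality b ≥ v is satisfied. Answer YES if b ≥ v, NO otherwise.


b = λv(v − 1)/(k(k − 1)) = 4·46·45/(4·3) = 8280/12 = 690.
Compare with v = 46: b ≥ v, so Fisher's inequality holds.

YES


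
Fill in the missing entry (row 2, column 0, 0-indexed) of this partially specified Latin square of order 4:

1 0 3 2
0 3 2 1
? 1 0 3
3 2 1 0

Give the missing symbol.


Row 2 contains symbols [0, 1, 3] — missing [2].
Column 0 contains symbols [0, 1, 3] — missing [2].
The missing symbol must appear in both missing sets; intersection = [2].
Therefore the hidden value is 2.

Missing value = 2.


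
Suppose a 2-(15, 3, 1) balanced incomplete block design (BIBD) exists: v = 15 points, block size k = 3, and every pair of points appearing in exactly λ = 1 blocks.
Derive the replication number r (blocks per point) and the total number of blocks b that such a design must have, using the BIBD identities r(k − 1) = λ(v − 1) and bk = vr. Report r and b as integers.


Any 2-(v, k, λ) BIBD satisfies two necessary conditions:
  (i)  Each point sits in r blocks, and counting incidences through any fixed point gives r(k − 1) = λ(v − 1), so r = λ(v − 1)/(k − 1).
  (ii) Total incidences bk = vr, so b = vr/k.
Step 1: r = λ(v − 1)/(k − 1) = 1·(15 − 1)/(3 − 1) = 1·14/2 = 14/2 = 7.
Step 2: b = vr/k = 15·7/3 = 105/3 = 35.
Check integrality: r = 7 ∈ Z ✓, b = 35 ∈ Z ✓.
(These identities are necessary conditions: they determine r and b for any design with these parameters, but do not by themselves prove that one exists.)

r = 7, b = 35.


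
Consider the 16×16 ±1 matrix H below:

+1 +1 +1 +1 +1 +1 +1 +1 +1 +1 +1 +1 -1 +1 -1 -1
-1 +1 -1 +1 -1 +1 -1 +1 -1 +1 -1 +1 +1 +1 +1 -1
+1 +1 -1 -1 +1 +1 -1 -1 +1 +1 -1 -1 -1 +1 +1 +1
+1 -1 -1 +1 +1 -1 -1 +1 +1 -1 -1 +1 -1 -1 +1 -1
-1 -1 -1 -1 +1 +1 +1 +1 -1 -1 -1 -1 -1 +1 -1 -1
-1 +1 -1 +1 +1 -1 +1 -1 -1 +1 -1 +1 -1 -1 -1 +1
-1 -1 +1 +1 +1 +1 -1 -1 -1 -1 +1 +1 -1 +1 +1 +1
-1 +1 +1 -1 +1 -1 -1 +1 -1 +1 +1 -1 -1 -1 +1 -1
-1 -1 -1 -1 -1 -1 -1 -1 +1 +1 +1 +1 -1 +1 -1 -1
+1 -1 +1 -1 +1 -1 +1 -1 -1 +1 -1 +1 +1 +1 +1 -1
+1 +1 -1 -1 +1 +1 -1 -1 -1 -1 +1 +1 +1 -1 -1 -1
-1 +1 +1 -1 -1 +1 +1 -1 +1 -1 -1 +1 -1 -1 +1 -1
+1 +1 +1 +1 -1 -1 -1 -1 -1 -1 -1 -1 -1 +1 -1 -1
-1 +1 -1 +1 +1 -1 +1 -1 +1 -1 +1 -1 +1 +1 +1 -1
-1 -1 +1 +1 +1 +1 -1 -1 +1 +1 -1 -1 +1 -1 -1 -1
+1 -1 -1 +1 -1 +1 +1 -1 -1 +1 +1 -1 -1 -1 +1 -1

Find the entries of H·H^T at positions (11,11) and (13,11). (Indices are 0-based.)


Row 11 of H: [-1, 1, 1, -1, -1, 1, 1, -1, 1, -1, -1, 1, -1, -1, 1, -1].
Row 13 of H: [-1, 1, -1, 1, 1, -1, 1, -1, 1, -1, 1, -1, 1, 1, 1, -1].
(H·H^T)[11][11] = Σ_j H[11][j]·H[11][j] = (-1)² + (1)² + (1)² + (-1)² + (-1)² + (1)² + (1)² + (-1)² + (1)² + (-1)² + (-1)² + (1)² + (-1)² + (-1)² + (1)² + (-1)² = 1 + 1 + 1 + 1 + 1 + 1 + 1 + 1 + 1 + 1 + 1 + 1 + 1 + 1 + 1 + 1 = 16.
(H·H^T)[13][11] = Σ_j H[13][j]·H[11][j] = (-1)·(-1) + (1)·(1) + (-1)·(1) + (1)·(-1) + (1)·(-1) + (-1)·(1) + (1)·(1) + (-1)·(-1) + (1)·(1) + (-1)·(-1) + (1)·(-1) + (-1)·(1) + (1)·(-1) + (1)·(-1) + (1)·(1) + (-1)·(-1) = 1 + 1 + -1 + -1 + -1 + -1 + 1 + 1 + 1 + 1 + -1 + -1 + -1 + -1 + 1 + 1 = 0.
So rows 13 and 11 are orthogonal; the diagonal entry equals n = 16.

(11,11) entry = 16; (13,11) entry = 0.


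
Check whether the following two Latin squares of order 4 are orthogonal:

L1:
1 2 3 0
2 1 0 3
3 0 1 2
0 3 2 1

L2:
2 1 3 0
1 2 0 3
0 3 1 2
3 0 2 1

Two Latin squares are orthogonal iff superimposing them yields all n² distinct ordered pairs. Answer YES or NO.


Form the n² = 16 superimposed pairs (L1[i][j], L2[i][j]), row by row (rows and columns indexed from 0):
row 0: (1,2) (2,1) (3,3) (0,0)
row 1: (2,1) (1,2) (0,0) (3,3)
row 2: (3,0) (0,3) (1,1) (2,2)
row 3: (0,3) (3,0) (2,2) (1,1)
Orthogonality requires all 16 pairs distinct.
But the pair (2,1) repeats: cell (0,1) has L1 = 2, L2 = 1, and cell (1,0) has L1 = 2, L2 = 1.
A repeated pair means some other pair never occurs (only 8 distinct pairs out of 16), so the squares are not orthogonal.
Conclusion: NO.

NO


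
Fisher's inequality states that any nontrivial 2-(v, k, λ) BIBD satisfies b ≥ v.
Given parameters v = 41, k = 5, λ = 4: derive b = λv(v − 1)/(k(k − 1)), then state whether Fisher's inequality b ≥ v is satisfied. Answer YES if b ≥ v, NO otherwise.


b = λv(v − 1)/(k(k − 1)) = 4·41·40/(5·4) = 6560/20 = 328.
Compare with v = 41: b ≥ v, so Fisher's inequality holds.

YES


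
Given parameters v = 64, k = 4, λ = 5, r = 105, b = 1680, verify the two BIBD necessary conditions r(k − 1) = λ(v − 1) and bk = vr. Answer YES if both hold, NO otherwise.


Condition (i): r(k − 1) = 105·3 = 315; λ(v − 1) = 5·63 = 315. Match? YES.
Condition (ii): bk = 1680·4 = 6720; vr = 64·105 = 6720. Match? YES.
Both conditions hold? YES.

YES


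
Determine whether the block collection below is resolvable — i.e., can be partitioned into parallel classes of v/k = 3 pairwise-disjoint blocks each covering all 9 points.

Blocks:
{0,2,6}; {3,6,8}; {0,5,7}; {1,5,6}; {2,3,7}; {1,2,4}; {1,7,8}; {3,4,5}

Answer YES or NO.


v = 9, block size k = 3, number of blocks = 8.
For resolvability, blocks must partition into parallel classes of size v/k = 3.
Total blocks must therefore be a multiple of 3: 8 = 3·2 + 2 ⇒ not divisible ✗.
Resolvable? NO.

NO


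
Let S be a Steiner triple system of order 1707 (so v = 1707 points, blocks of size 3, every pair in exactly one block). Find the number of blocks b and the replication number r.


An STS(v) is a 2-(v, 3, 1) BIBD: block size k = 3, λ = 1.
Replication: r(k − 1) = λ(v − 1) ⇒ r·2 = 1707 − 1 = 1706 ⇒ r = 853.
Block count: bk = vr ⇒ b·3 = 1707·853 = 1456071 ⇒ b = 485357.
(Check via b = v(v − 1)/6 = 1707·1706/6 = 2912142/6 = 485357.)

r = 853, b = 485357.


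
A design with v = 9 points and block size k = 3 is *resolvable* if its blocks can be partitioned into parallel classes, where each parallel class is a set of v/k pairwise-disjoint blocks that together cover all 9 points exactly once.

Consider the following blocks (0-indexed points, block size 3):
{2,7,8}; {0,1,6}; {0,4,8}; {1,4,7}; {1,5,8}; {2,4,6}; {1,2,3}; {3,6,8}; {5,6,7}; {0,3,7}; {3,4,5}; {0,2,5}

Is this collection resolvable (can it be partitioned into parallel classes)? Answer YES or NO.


v = 9, block size k = 3, number of blocks = 12.
For resolvability, blocks must partition into parallel classes of size v/k = 3.
Total blocks must therefore be a multiple of 3: 12 = 3·4 + 0 ⇒ divisible ✓.
Greedy packing gives 4 candidate class(es). Each should be a full parallel class (size 3, covers all 9 points).
  Class 1 (3 blocks): {2,7,8}; {0,1,6}; {3,4,5}. Points covered: [0, 1, 2, 3, 4, 5, 6, 7, 8].
  Class 2 (3 blocks): {0,4,8}; {1,2,3}; {5,6,7}. Points covered: [0, 1, 2, 3, 4, 5, 6, 7, 8].
  Class 3 (3 blocks): {1,4,7}; {3,6,8}; {0,2,5}. Points covered: [0, 1, 2, 3, 4, 5, 6, 7, 8].
  Class 4 (3 blocks): {1,5,8}; {2,4,6}; {0,3,7}. Points covered: [0, 1, 2, 3, 4, 5, 6, 7, 8].
All classes full (size 3)? YES. All classes cover every point? YES.
Resolvable? YES.

YES


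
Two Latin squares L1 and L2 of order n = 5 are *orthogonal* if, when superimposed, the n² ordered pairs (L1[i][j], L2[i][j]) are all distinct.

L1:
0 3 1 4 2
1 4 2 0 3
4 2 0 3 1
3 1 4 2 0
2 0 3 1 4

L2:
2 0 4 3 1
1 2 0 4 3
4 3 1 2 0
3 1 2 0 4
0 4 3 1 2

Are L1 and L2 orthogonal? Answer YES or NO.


Form the n² = 25 superimposed pairs (L1[i][j], L2[i][j]), row by row (rows and columns indexed from 0):
row 0: (0,2) (3,0) (1,4) (4,3) (2,1)
row 1: (1,1) (4,2) (2,0) (0,4) (3,3)
row 2: (4,4) (2,3) (0,1) (3,2) (1,0)
row 3: (3,3) (1,1) (4,2) (2,0) (0,4)
row 4: (2,0) (0,4) (3,3) (1,1) (4,2)
Orthogonality requires all 25 pairs distinct.
But the pair (3,3) repeats: cell (1,4) has L1 = 3, L2 = 3, and cell (3,0) has L1 = 3, L2 = 3.
A repeated pair means some other pair never occurs (only 15 distinct pairs out of 25), so the squares are not orthogonal.
Conclusion: NO.

NO


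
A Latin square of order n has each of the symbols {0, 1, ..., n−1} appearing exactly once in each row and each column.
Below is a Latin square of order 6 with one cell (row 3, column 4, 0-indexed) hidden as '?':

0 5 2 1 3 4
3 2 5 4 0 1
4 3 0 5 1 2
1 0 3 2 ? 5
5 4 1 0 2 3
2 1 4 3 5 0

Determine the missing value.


Row 3 contains symbols [0, 1, 2, 3, 5] — missing [4].
Column 4 contains symbols [0, 1, 2, 3, 5] — missing [4].
The missing symbol must appear in both missing sets; intersection = [4].
Therefore the hidden value is 4.

Missing value = 4.


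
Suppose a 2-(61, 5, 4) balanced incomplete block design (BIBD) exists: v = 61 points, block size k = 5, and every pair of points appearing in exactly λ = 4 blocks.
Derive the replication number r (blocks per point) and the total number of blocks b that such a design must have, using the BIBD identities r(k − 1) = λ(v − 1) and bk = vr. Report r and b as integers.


Any 2-(v, k, λ) BIBD satisfies two necessary conditions:
  (i)  Each point sits in r blocks, and counting incidences through any fixed point gives r(k − 1) = λ(v − 1), so r = λ(v − 1)/(k − 1).
  (ii) Total incidences bk = vr, so b = vr/k.
Step 1: r = λ(v − 1)/(k − 1) = 4·(61 − 1)/(5 − 1) = 4·60/4 = 240/4 = 60.
Step 2: b = vr/k = 61·60/5 = 3660/5 = 732.
Check integrality: r = 60 ∈ Z ✓, b = 732 ∈ Z ✓.
(These identities are necessary conditions: they determine r and b for any design with these parameters, but do not by themselves prove that one exists.)

r = 60, b = 732.


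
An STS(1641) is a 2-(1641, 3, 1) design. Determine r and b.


An STS(v) is a 2-(v, 3, 1) BIBD: block size k = 3, λ = 1.
Replication: r(k − 1) = λ(v − 1) ⇒ r·2 = 1641 − 1 = 1640 ⇒ r = 820.
Block count: bk = vr ⇒ b·3 = 1641·820 = 1345620 ⇒ b = 448540.
(Check via b = v(v − 1)/6 = 1641·1640/6 = 2691240/6 = 448540.)

r = 820, b = 448540.


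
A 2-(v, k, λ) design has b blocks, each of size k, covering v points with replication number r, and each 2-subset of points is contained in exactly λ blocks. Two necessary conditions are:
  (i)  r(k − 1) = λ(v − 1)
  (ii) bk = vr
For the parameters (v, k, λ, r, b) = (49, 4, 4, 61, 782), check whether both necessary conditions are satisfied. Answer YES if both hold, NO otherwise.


Condition (i): r(k − 1) = 61·3 = 183; λ(v − 1) = 4·48 = 192. Match? NO.
Condition (ii): bk = 782·4 = 3128; vr = 49·61 = 2989. Match? NO.
Both conditions hold? NO.

NO
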